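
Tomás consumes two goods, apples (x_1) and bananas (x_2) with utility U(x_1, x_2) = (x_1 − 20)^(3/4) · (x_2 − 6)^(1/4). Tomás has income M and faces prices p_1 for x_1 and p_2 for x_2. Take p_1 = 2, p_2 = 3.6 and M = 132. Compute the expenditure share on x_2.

share on x_2 = 0.297

This is Cobb-Douglas in (x_1−20, x_2−6): tangency gives 0.75·p_2·(x_2−6) = 0.25·p_1·(x_1−20).
After buying the subsistence bundle (20, 6), a share 0.75 of the remaining income goes to x_1: x_1* = 20 + 0.75·(M − 20p_1 − 6p_2)/p_1.
Discretionary income = 132 − 20·2 − 6·3.6 = 70.4; x_1* = 20 + 0.75·70.4/2 = 46.4; x_2* = 6 + 0.25·70.4/3.6 = 10.8889.
Expenditure on x_2: 3.6·10.8889 = 39.2; share = 0.297.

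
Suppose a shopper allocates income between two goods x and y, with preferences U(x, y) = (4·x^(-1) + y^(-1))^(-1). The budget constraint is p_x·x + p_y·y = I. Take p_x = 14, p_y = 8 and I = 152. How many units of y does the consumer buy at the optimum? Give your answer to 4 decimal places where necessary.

y* = 5.2115

MU_x ∝ 4·x^(-2), MU_y ∝ y^(-2), so MRS = 4·(y/x)^(2) = p_x/p_y.
Hence y/x = ((1/4)·p_x/p_y)^(1/(2)), i.e. raised to the 0.5 power.
Substitute y = (y/x)·x into the budget: x* = I/(p_x + p_y·(y/x)).
Numerically y/x = 0.661438, so x* = 152/(14 + 8·0.661438) = 7.8791 and y* = 0.661438·7.8791 = 5.2115.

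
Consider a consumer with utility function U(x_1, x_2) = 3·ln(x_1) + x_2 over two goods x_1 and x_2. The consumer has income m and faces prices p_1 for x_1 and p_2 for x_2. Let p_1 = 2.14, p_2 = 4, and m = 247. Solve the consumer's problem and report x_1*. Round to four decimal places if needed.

x_1* = 5.6075

Set MRS = p_1/p_2: (3/x_1)/1 = p_1/p_2.
So x_1*(p_1,p_2) = 3·p_2/p_1, independent of income; and x_2* = (m − 3·p_2)/p_2.
At the given prices: x_1* = 3·4/2.14 = 5.6075.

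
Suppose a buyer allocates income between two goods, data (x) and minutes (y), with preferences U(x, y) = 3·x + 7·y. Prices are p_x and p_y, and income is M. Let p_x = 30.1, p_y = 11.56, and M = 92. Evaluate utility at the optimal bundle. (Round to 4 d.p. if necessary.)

y gives more utility per dollar, so spend all income on y: y* = M/p_y, x* = 0.
Numerically: x* = 0, y* = 7.9585.
Utility at the optimum: U(0, 7.9585) = 55.7093.

V = 55.7093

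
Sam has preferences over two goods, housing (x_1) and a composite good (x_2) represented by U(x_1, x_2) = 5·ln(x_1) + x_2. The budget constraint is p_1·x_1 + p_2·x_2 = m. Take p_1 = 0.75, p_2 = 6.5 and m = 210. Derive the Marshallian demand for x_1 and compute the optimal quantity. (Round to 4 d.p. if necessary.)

x_1* = 43.3333

MU_x_1 = 5/x_1, MU_x_2 = 1. Tangency: 5/x_1 = p_1/p_2.
So x_1*(p_1,p_2) = 5·p_2/p_1, independent of income; and x_2* = (m − 5·p_2)/p_2.
At the given prices: x_1* = 5·6.5/0.75 = 43.3333.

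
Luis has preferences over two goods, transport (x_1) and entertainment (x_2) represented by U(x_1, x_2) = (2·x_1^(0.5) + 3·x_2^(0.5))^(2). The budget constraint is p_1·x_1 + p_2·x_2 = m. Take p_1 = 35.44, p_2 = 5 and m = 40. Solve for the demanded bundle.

x_1* = 0.0666, x_2* = 7.528

Numerically x_2/x_1 = 113.039424, so x_1* = 40/(35.44 + 5·113.039424) = 0.0666 and x_2* = 113.039424·0.0666 = 7.528.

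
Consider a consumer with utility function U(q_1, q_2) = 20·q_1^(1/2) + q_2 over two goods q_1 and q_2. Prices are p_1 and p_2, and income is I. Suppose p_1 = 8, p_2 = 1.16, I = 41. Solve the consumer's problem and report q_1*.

Solve: √q_1 = 10·p_2/p_1, so q_1*(p_1,p_2) = (10·p_2/p_1)², and q_2* = (I − p_1·q_1*)/p_2.
Plugging in: q_1* = (10·1.16/8)² = 2.1025.

q_1* = 2.1025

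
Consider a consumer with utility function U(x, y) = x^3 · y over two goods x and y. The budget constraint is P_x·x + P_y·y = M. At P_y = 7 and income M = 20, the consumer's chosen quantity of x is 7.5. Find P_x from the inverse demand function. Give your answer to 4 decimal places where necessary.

P_x = 2

MU_x/MU_y = (3·y)/(x); tangency sets this equal to P_x/P_y.
Rearranging, P_y·y = (1/3)·P_x·x. Substituting into the budget gives P_x·x·(1 + (1/3)) = M.
Demand: x*(P_x,P_y,M) = 0.75·M/P_x and y* = 0.25·M/P_y.
Set x* = 7.5 in the demand function and solve for P_x: P_x = 2.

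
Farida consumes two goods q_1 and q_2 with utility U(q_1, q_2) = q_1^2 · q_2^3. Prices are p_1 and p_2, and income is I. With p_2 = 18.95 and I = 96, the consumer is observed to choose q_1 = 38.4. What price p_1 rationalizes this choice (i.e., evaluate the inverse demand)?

MU_q_1/MU_q_2 = (2·q_2)/(3·q_1); tangency sets this equal to p_1/p_2.
Rearranging, p_2·q_2 = (3/2)·p_1·q_1. Substituting into the budget gives p_1·q_1·(1 + (3/2)) = I.
Demand: q_1*(p_1,p_2,I) = 0.4·I/p_1 and q_2* = 0.6·I/p_2.
Set q_1* = 38.4 in the demand function and solve for p_1: p_1 = 1.

p_1 = 1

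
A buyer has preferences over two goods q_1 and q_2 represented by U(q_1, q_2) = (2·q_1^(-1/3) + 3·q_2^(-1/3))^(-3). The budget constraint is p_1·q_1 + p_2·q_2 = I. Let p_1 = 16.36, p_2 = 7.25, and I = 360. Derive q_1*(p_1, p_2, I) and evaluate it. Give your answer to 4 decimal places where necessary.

q_1* = 10.4493

With the ratio pinned down, the budget gives q_1* = I/(p_1 + p_2·(q_2/q_1)) and q_2* = (q_2/q_1)·q_1*.
Numerically q_2/q_1 = 2.49547, so q_1* = 360/(16.36 + 7.25·2.49547) = 10.4493.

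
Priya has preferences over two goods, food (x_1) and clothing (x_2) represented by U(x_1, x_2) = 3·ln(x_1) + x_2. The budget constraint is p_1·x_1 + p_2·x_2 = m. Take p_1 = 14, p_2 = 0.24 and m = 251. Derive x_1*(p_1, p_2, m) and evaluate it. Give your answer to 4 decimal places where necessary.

x_1* = 0.0514

So x_1*(p_1,p_2) = 3·p_2/p_1, independent of income; and x_2* = (m − 3·p_2)/p_2.
At the given prices: x_1* = 3·0.24/14 = 0.0514.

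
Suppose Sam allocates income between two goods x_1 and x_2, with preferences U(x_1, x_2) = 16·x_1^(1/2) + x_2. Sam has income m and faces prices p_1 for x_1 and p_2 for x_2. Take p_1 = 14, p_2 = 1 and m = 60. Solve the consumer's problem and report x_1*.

x_1* = 0.3265

Thus x_1* = (8·p_2/p_1)² — independent of m — with the rest of income spent on x_2.
Plugging in: x_1* = (8·1/14)² = 0.3265.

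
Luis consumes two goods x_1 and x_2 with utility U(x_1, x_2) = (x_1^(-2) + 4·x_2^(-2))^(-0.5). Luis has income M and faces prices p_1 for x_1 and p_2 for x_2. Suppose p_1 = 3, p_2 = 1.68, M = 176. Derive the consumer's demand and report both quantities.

x_1* = 28.2258, x_2* = 54.3588

MU_x_1 ∝ x_1^(-3), MU_x_2 ∝ 4·x_2^(-3), so MRS = (1/4)·(x_2/x_1)^(3) = p_1/p_2.
Hence x_2/x_1 = (4·p_1/p_2)^(1/(3)), i.e. raised to the 1/3 power.
Substitute x_2 = (x_2/x_1)·x_1 into the budget: x_1* = M/(p_1 + p_2·(x_2/x_1)).
Numerically x_2/x_1 = 1.925857, so x_1* = 176/(3 + 1.68·1.925857) = 28.2258 and x_2* = 1.925857·28.2258 = 54.3588.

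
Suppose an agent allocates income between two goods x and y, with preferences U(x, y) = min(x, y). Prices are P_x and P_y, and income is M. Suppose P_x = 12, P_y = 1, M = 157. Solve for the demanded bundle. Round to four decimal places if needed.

With perfect complements, no substitution: consume in ratio x:y = 1:1.
Budget: P_x·x + P_y·x = M, so (P_x + P_y)·x = M.
Demand: x*(P_x,P_y,M) = M/(P_x + P_y), y* = M/(P_x + P_y).
Here 12 + 1 = 13, giving x* = 12.0769 and y* = 12.0769.

x* = 12.0769, y* = 12.0769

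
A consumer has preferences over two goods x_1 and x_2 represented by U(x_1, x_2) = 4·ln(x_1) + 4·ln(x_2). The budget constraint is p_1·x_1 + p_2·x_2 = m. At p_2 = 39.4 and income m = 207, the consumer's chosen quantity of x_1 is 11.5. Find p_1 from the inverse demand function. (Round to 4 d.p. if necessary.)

Tangency: MRS = x_2/x_1 = p_1/p_2.
Rearranging, p_2·x_2 = p_1·x_1. Substituting into the budget gives p_1·x_1·(1 + 1) = m.
Demand: x_1*(p_1,p_2,m) = 0.5·m/p_1 and x_2* = 0.5·m/p_2.
Set x_1* = 11.5 in the demand function and solve for p_1: p_1 = 9.

p_1 = 9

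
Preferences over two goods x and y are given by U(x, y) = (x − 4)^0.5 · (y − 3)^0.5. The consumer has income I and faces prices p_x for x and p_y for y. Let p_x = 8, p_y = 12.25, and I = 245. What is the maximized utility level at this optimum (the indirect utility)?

Let x' = x−4, y' = y−3. MRS = y'/x' = p_x/p_y.
Substituting into the budget: x* = 4 + 0.5·(I − 4·p_x − 3·p_y)/p_x, and y* = 3 + 0.5·(…)/p_y.
Discretionary income = 245 − 4·8 − 3·12.25 = 176.25; x* = 4 + 0.5·176.25/8 = 15.0156; y* = 3 + 0.5·176.25/12.25 = 10.1939.
Utility at the optimum: U(15.0156, 10.1939) = 8.902.

V = 8.902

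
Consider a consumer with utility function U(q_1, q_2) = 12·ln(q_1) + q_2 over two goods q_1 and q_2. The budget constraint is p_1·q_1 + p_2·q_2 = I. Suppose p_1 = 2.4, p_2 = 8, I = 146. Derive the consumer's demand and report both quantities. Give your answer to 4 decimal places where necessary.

q_1* = 40, q_2* = 6.25

So q_1*(p_1,p_2) = 12·p_2/p_1, independent of income; and q_2* = (I − 12·p_2)/p_2.
At the given prices: q_1* = 12·8/2.4 = 40, and q_2* = 6.25.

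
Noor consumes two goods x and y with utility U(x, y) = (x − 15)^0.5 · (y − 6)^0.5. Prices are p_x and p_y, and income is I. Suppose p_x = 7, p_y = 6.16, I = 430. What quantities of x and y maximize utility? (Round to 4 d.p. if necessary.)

x* = 35.5743, y* = 29.3799

Discretionary income = 430 − 15·7 − 6·6.16 = 288.04; x* = 15 + 0.5·288.04/7 = 35.5743; y* = 6 + 0.5·288.04/6.16 = 29.3799.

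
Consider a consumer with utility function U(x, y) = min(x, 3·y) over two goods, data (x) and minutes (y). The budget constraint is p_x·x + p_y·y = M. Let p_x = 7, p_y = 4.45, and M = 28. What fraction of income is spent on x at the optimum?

share on x = 0.8251

Leontief preferences: the optimum is at the kink where x/3 = y/1, i.e. y = (1/3)·x.
Budget: p_x·x + p_y·(1/3)·x = M, so (3·p_x + p_y)·x = 3·M.
Demand: x*(p_x,p_y,M) = 3·M/(3·p_x + p_y), y* = M/(3·p_x + p_y).
Here 3·7 + 4.45 = 25.45, giving x* = 3.3006 and y* = 1.1002.
Expenditure on x: 7·3.3006 = 23.1041; share = 0.8251.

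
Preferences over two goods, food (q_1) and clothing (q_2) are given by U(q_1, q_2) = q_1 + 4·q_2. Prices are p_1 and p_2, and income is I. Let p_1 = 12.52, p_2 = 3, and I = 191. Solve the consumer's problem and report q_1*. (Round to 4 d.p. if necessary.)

q_1* = 0

Linear utility — the consumer picks whichever good has higher MU/price: 1/12.52 = 0.0799 vs 4/3 = 1.3333.
q_2 gives more utility per dollar, so spend all income on q_2: q_2* = I/p_2, q_1* = 0.
Numerically: q_1* = 0, q_2* = 63.6667.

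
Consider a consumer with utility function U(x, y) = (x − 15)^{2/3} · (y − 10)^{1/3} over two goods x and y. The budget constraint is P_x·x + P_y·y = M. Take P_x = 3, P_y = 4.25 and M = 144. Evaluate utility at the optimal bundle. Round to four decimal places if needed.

MRS = 2·(y−10)/(x−15). Tangency with P_x/P_y gives y−10 = (1/2)·(P_x/P_y)·(x−15).
Substituting into the budget: x* = 15 + 2/3·(M − 15·P_x − 10·P_y)/P_x, and y* = 10 + 1/3·(…)/P_y.
Discretionary income = 144 − 15·3 − 10·4.25 = 56.5; x* = 15 + 2/3·56.5/3 = 27.5556; y* = 10 + 1/3·56.5/4.25 = 14.4314.
Utility at the optimum: U(27.5556, 14.4314) = 8.873.

V = 8.873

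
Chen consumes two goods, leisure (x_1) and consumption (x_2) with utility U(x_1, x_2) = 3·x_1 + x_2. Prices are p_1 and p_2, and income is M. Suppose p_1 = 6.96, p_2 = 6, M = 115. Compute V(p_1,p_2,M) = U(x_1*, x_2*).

V = 49.569

x_1 gives more utility per dollar, so spend all income on x_1: x_1* = M/p_1, x_2* = 0.
Numerically: x_1* = 16.523, x_2* = 0.
Utility at the optimum: U(16.523, 0) = 49.569.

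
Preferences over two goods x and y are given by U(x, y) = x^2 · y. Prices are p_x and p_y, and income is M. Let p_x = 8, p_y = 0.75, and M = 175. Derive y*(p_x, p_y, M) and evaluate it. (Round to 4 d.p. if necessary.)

y* = 77.7778

The MRS is 2·y/x. Set MRS = p_x/p_y.
So 2·p_y·y = p_x·x; combined with the budget, a share 2/3 of income goes to x.
Demand: x*(p_x,p_y,M) = 2/3·M/p_x and y* = 1/3·M/p_y.
At p_x=8, p_y=0.75, M=175: y* = 1/3·175/0.75 = 77.7778.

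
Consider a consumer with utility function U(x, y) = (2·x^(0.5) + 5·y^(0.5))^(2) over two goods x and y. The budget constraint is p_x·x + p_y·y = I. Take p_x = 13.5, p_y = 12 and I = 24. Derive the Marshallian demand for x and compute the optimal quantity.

MU_x ∝ 2·x^(-0.5), MU_y ∝ 5·y^(-0.5), so MRS = (2/5)·(y/x)^(0.5) = p_x/p_y.
Solve for the ratio: y/x = [(5/2)·p_x/p_y]^(2).
With the ratio pinned down, the budget gives x* = I/(p_x + p_y·(y/x)) and y* = (y/x)·x*.
Numerically y/x = 7.910156, so x* = 24/(13.5 + 12·7.910156) = 0.2214.

x* = 0.2214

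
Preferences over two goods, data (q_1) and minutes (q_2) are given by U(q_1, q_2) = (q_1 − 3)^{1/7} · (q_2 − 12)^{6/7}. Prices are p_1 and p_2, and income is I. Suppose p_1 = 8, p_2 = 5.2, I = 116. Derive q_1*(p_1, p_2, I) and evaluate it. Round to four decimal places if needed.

This is Cobb-Douglas in (q_1−3, q_2−12): tangency gives 1/7·p_2·(q_2−12) = 6/7·p_1·(q_1−3).
After buying the subsistence bundle (3, 12), a share 1/7 of the remaining income goes to q_1: q_1* = 3 + 1/7·(I − 3p_1 − 12p_2)/p_1.
Discretionary income = 116 − 3·8 − 12·5.2 = 29.6; q_1* = 3 + 1/7·29.6/8 = 3.5286.

q_1* = 3.5286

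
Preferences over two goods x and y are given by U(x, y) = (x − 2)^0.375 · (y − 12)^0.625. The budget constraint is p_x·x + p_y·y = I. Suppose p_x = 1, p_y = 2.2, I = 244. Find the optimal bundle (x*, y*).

Substituting into the budget: x* = 2 + 0.375·(I − 2·p_x − 12·p_y)/p_x, and y* = 12 + 0.625·(…)/p_y.
Discretionary income = 244 − 2·1 − 12·2.2 = 215.6; x* = 2 + 0.375·215.6/1 = 82.85; y* = 12 + 0.625·215.6/2.2 = 73.25.

x* = 82.85, y* = 73.25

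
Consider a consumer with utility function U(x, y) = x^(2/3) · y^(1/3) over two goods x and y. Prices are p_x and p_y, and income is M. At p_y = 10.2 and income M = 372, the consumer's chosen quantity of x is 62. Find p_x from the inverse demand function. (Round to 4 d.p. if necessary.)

p_x = 4

Tangency: MRS = 2·y/x = p_x/p_y.
So 2/3·p_y·y = 1/3·p_x·x; combined with the budget, a share 2/3 of income goes to x.
Demand: x*(p_x,p_y,M) = 2/3·M/p_x and y* = 1/3·M/p_y.
Set x* = 62 in the demand function and solve for p_x: p_x = 4.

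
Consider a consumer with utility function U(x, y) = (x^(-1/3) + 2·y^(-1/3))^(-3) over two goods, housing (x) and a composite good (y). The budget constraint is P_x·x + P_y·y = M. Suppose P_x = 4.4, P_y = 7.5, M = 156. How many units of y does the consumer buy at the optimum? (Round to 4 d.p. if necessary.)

From the CES first-order condition, (1/2)·(y/x)^(4/3) = P_x/P_y.
Hence y/x = (2·P_x/P_y)^(1/(4/3)), i.e. raised to the 0.75 power.
Substitute y = (y/x)·x into the budget: x* = M/(P_x + P_y·(y/x)).
Numerically y/x = 1.127369, so x* = 156/(4.4 + 7.5·1.127369) = 12.1351 and y* = 1.127369·12.1351 = 13.6807.

y* = 13.6807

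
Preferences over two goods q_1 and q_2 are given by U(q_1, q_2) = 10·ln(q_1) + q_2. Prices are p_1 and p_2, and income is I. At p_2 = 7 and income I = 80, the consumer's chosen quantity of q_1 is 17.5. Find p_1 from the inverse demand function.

p_1 = 4

MU_q_1 = 10/q_1, MU_q_2 = 1. Tangency: 10/q_1 = p_1/p_2.
So q_1*(p_1,p_2) = 10·p_2/p_1, independent of income; and q_2* = (I − 10·p_2)/p_2.
Set q_1* = 17.5 in the demand function and solve for p_1: p_1 = 4.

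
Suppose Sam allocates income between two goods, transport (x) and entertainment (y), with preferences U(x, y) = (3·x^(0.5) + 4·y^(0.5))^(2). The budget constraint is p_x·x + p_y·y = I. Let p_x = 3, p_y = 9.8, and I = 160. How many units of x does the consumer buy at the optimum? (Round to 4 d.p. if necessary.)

x* = 34.5374

From the CES first-order condition, (3/4)·(y/x)^(0.5) = p_x/p_y.
Hence y/x = ((4/3)·p_x/p_y)^(1/(0.5)), i.e. raised to the 2 power.
With the ratio pinned down, the budget gives x* = I/(p_x + p_y·(y/x)) and y* = (y/x)·x*.
Numerically y/x = 0.166597, so x* = 160/(3 + 9.8·0.166597) = 34.5374.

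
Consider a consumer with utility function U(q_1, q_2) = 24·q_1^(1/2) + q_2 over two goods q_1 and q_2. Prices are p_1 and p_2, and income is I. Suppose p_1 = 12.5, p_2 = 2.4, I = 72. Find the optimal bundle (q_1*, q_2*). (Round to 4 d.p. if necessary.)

Set MRS = p_1/p_2: 12·q_1^(−1/2) = p_1/p_2.
Solve: √q_1 = 12·p_2/p_1, so q_1*(p_1,p_2) = (12·p_2/p_1)², and q_2* = (I − p_1·q_1*)/p_2.
Plugging in: q_1* = (12·2.4/12.5)² = 5.3084, q_2* = 2.352.

q_1* = 5.3084, q_2* = 2.352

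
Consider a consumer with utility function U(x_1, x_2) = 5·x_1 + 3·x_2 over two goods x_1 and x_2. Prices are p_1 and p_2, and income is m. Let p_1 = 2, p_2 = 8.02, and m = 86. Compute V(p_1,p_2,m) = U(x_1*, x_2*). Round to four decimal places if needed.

Linear utility — the consumer picks whichever good has higher MU/price: 5/2 = 2.5 vs 3/8.02 = 0.3741.
x_1 gives more utility per dollar, so spend all income on x_1: x_1* = m/p_1, x_2* = 0.
Numerically: x_1* = 43, x_2* = 0.
Utility at the optimum: U(43, 0) = 215.

V = 215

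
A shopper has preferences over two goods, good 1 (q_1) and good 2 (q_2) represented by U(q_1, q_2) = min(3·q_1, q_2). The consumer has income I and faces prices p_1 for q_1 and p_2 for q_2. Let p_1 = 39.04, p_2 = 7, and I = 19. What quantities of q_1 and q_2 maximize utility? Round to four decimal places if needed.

q_1* = 0.3165, q_2* = 0.9494

With perfect complements, no substitution: consume in ratio q_1:q_2 = 1:3.
Budget: p_1·q_1 + p_2·3·q_1 = I, so (p_1 + 3·p_2)·q_1 = I.
Demand: q_1*(p_1,p_2,I) = I/(p_1 + 3·p_2), q_2* = 3·I/(p_1 + 3·p_2).
Here 39.04 + 3·7 = 60.04, giving q_1* = 0.3165 and q_2* = 0.9494.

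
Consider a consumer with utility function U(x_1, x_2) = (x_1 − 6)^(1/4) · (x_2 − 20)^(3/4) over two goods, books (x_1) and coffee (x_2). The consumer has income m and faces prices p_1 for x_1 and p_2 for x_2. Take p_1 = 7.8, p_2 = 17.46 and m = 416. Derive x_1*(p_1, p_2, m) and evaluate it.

x_1* = 6.641

This is Cobb-Douglas in (x_1−6, x_2−20): tangency gives 0.25·p_2·(x_2−20) = 0.75·p_1·(x_1−6).
After buying the subsistence bundle (6, 20), a share 0.25 of the remaining income goes to x_1: x_1* = 6 + 0.25·(m − 6p_1 − 20p_2)/p_1.
Discretionary income = 416 − 6·7.8 − 20·17.46 = 20; x_1* = 6 + 0.25·20/7.8 = 6.641.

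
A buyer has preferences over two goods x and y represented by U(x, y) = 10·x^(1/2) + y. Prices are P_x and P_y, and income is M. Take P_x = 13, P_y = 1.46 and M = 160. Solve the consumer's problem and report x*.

Set MRS = P_x/P_y: 5·x^(−1/2) = P_x/P_y.
Thus x* = (5·P_y/P_x)² — independent of M — with the rest of income spent on y.
Plugging in: x* = (5·1.46/13)² = 0.3153.

x* = 0.3153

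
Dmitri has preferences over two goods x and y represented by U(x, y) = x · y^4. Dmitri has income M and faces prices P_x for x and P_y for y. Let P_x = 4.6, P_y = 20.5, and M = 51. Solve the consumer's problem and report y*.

MU_x/MU_y = (y)/(4·x); tangency sets this equal to P_x/P_y.
Rearranging, P_y·y = 4·P_x·x. Substituting into the budget gives P_x·x·(1 + 4) = M.
Demand: x*(P_x,P_y,M) = 0.2·M/P_x and y* = 0.8·M/P_y.
At P_x=4.6, P_y=20.5, M=51: y* = 0.8·51/20.5 = 1.9902.

y* = 1.9902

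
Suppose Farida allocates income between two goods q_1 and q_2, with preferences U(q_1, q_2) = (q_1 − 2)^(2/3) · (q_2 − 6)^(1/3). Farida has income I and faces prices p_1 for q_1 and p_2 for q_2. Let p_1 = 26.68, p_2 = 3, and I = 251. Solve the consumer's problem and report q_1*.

This is Cobb-Douglas in (q_1−2, q_2−6): tangency gives 2/3·p_2·(q_2−6) = 1/3·p_1·(q_1−2).
Substituting into the budget: q_1* = 2 + 2/3·(I − 2·p_1 − 6·p_2)/p_1, and q_2* = 6 + 1/3·(…)/p_2.
Discretionary income = 251 − 2·26.68 − 6·3 = 179.64; q_1* = 2 + 2/3·179.64/26.68 = 6.4888.

q_1* = 6.4888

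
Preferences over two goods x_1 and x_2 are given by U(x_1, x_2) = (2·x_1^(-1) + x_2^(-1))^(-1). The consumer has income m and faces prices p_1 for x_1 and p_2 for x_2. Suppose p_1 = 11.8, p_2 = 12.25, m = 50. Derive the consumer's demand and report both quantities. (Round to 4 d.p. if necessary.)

From the CES first-order condition, 2·(x_2/x_1)^(2) = p_1/p_2.
Hence x_2/x_1 = ((1/2)·p_1/p_2)^(1/(2)), i.e. raised to the 0.5 power.
With the ratio pinned down, the budget gives x_1* = m/(p_1 + p_2·(x_2/x_1)) and x_2* = (x_2/x_1)·x_1*.
Numerically x_2/x_1 = 0.693998, so x_1* = 50/(11.8 + 12.25·0.693998) = 2.4629 and x_2* = 0.693998·2.4629 = 1.7092.

x_1* = 2.4629, x_2* = 1.7092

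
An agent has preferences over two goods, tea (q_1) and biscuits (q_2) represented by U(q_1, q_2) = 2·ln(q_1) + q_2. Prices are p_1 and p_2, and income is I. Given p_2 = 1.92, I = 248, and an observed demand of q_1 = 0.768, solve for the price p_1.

p_1 = 5

MU_q_1 = 2/q_1, MU_q_2 = 1. Tangency: 2/q_1 = p_1/p_2.
So q_1*(p_1,p_2) = 2·p_2/p_1, independent of income; and q_2* = (I − 2·p_2)/p_2.
Set q_1* = 0.768 in the demand function and solve for p_1: p_1 = 5.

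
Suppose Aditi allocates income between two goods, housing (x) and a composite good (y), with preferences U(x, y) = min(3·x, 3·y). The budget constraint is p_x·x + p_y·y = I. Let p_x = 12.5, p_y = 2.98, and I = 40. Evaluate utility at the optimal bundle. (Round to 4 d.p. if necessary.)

V = 7.7519

Here 3·12.5 + 3·2.98 = 46.44, giving x* = 2.584 and y* = 2.584.
Utility at the optimum: U(2.584, 2.584) = 7.7519.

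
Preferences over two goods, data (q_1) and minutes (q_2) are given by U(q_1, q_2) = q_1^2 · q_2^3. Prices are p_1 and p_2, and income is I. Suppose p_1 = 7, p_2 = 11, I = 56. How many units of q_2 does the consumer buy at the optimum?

q_2* = 3.0545

MU_q_1/MU_q_2 = (2·q_2)/(3·q_1); tangency sets this equal to p_1/p_2.
So 2·p_2·q_2 = 3·p_1·q_1; combined with the budget, a share 0.4 of income goes to q_1.
Demand: q_1*(p_1,p_2,I) = 0.4·I/p_1 and q_2* = 0.6·I/p_2.
At p_1=7, p_2=11, I=56: q_2* = 0.6·56/11 = 3.0545.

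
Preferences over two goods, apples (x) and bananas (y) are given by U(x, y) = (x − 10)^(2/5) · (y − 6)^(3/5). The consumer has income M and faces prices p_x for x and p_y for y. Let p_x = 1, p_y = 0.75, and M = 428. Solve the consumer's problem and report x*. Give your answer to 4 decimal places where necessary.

x* = 175.4

Let x' = x−10, y' = y−6. MRS = (2/3)·y'/x' = p_x/p_y.
After buying the subsistence bundle (10, 6), a share 0.4 of the remaining income goes to x: x* = 10 + 0.4·(M − 10p_x − 6p_y)/p_x.
Discretionary income = 428 − 10·1 − 6·0.75 = 413.5; x* = 10 + 0.4·413.5/1 = 175.4.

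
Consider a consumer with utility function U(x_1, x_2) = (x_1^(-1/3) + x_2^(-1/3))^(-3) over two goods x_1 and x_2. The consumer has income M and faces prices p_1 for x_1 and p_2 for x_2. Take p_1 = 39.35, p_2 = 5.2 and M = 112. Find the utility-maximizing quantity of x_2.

x_2* = 8.1015

With the ratio pinned down, the budget gives x_1* = M/(p_1 + p_2·(x_2/x_1)) and x_2* = (x_2/x_1)·x_1*.
Numerically x_2/x_1 = 4.562533, so x_1* = 112/(39.35 + 5.2·4.562533) = 1.7757 and x_2* = 4.562533·1.7757 = 8.1015.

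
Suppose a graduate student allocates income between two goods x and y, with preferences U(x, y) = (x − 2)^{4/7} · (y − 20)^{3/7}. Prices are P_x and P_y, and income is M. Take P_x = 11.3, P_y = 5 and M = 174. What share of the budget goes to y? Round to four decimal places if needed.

share on y = 0.7013

MRS = (4/3)·(y−20)/(x−2). Tangency with P_x/P_y gives y−20 = (3/4)·(P_x/P_y)·(x−2).
After buying the subsistence bundle (2, 20), a share 4/7 of the remaining income goes to x: x* = 2 + 4/7·(M − 2P_x − 20P_y)/P_x.
Discretionary income = 174 − 2·11.3 − 20·5 = 51.4; x* = 2 + 4/7·51.4/11.3 = 4.5992; y* = 20 + 3/7·51.4/5 = 24.4057.
Expenditure on y: 5·24.4057 = 122.0286; share = 0.7013.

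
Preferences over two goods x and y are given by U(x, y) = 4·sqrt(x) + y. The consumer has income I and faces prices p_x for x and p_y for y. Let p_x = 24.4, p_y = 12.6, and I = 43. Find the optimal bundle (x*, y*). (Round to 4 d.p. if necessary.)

x* = 1.0666, y* = 1.3471

Utility is quasi-linear in y; the FOC for x is 2/√x = p_x/p_y.
Solve: √x = 2·p_y/p_x, so x*(p_x,p_y) = (2·p_y/p_x)², and y* = (I − p_x·x*)/p_y.
Plugging in: x* = (2·12.6/24.4)² = 1.0666, y* = 1.3471.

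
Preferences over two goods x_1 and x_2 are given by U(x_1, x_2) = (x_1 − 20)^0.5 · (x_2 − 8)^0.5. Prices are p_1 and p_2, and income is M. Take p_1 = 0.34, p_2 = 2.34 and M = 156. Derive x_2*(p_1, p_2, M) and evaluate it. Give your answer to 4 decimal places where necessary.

Substituting into the budget: x_1* = 20 + 0.5·(M − 20·p_1 − 8·p_2)/p_1, and x_2* = 8 + 0.5·(…)/p_2.
Discretionary income = 156 − 20·0.34 − 8·2.34 = 130.48; x_2* = 8 + 0.5·130.48/2.34 = 35.8803.

x_2* = 35.8803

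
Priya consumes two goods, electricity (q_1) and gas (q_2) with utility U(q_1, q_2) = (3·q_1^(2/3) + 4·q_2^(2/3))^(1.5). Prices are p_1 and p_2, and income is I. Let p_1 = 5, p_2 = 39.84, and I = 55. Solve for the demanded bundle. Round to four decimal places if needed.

From the CES first-order condition, (3/4)·(q_2/q_1)^(1/3) = p_1/p_2.
Solve for the ratio: q_2/q_1 = [(4/3)·p_1/p_2]^(3).
Substitute q_2 = (q_2/q_1)·q_1 into the budget: q_1* = I/(p_1 + p_2·(q_2/q_1)).
Numerically q_2/q_1 = 0.004686, so q_1* = 55/(5 + 39.84·0.004686) = 10.6041 and q_2* = 0.004686·10.6041 = 0.0497.

q_1* = 10.6041, q_2* = 0.0497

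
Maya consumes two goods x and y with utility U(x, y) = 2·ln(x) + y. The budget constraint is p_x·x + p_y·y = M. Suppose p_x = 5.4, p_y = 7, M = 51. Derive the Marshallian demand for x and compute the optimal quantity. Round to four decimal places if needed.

x* = 2.5926

Set MRS = p_x/p_y: (2/x)/1 = p_x/p_y.
So x*(p_x,p_y) = 2·p_y/p_x, independent of income; and y* = (M − 2·p_y)/p_y.
At the given prices: x* = 2·7/5.4 = 2.5926.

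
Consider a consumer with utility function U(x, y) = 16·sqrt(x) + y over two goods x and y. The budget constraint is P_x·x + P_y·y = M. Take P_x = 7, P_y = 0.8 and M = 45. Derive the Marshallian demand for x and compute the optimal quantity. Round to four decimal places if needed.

x* = 0.8359

MU_x = 8/√x, MU_y = 1. Tangency: 8/√x = P_x/P_y.
Solve: √x = 8·P_y/P_x, so x*(P_x,P_y) = (8·P_y/P_x)², and y* = (M − P_x·x*)/P_y.
Plugging in: x* = (8·0.8/7)² = 0.8359.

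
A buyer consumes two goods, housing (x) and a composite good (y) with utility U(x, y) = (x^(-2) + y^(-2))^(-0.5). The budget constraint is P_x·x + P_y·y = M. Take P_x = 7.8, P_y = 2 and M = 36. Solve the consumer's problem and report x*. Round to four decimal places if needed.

x* = 3.2882

From the CES first-order condition, (y/x)^(3) = P_x/P_y.
Hence y/x = (P_x/P_y)^(1/(3)), i.e. raised to the 1/3 power.
With the ratio pinned down, the budget gives x* = M/(P_x + P_y·(y/x)) and y* = (y/x)·x*.
Numerically y/x = 1.574061, so x* = 36/(7.8 + 2·1.574061) = 3.2882.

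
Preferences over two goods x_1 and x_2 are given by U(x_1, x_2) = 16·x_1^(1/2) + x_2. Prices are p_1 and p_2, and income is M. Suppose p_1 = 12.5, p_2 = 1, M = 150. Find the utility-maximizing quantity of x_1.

x_1* = 0.4096

Utility is quasi-linear in x_2; the FOC for x_1 is 8/√x_1 = p_1/p_2.
Thus x_1* = (8·p_2/p_1)² — independent of M — with the rest of income spent on x_2.
Plugging in: x_1* = (8·1/12.5)² = 0.4096.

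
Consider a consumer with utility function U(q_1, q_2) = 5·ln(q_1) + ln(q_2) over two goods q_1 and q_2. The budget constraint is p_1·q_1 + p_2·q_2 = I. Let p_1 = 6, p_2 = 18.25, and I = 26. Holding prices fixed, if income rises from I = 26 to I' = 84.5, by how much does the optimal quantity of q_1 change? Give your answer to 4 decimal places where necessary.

Δq_1* = 8.125

MU_q_1/MU_q_2 = (5·q_2)/(q_1); tangency sets this equal to p_1/p_2.
So 5·p_2·q_2 = p_1·q_1; combined with the budget, a share 5/6 of income goes to q_1.
Demand: q_1*(p_1,p_2,I) = 5/6·I/p_1 and q_2* = 1/6·I/p_2.
At p_1=6, p_2=18.25, I=26: q_1* = 5/6·26/6 = 3.6111.
At I' = 84.5: q_1* = 11.7361. Change: 11.7361 − 3.6111 = 8.125.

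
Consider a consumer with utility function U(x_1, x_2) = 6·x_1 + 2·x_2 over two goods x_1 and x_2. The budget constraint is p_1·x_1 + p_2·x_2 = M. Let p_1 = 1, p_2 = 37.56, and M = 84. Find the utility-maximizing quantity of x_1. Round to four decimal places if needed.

x_1* = 84

Perfect substitutes: compare marginal utility per dollar. 6/p_1 vs 2/p_2 → 6 vs 0.0532.
x_1 gives more utility per dollar, so spend all income on x_1: x_1* = M/p_1, x_2* = 0.
Numerically: x_1* = 84, x_2* = 0.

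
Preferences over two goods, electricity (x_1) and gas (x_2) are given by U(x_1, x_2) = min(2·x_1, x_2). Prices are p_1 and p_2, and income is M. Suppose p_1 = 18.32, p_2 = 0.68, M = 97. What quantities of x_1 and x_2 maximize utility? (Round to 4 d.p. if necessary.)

x_1* = 4.9289, x_2* = 9.8577

Leontief preferences: the optimum is at the kink where x_1/1 = x_2/2, i.e. x_2 = 2·x_1.
Budget: p_1·x_1 + p_2·2·x_1 = M, so (p_1 + 2·p_2)·x_1 = M.
Demand: x_1*(p_1,p_2,M) = M/(p_1 + 2·p_2), x_2* = 2·M/(p_1 + 2·p_2).
Here 18.32 + 2·0.68 = 19.68, giving x_1* = 4.9289 and x_2* = 9.8577.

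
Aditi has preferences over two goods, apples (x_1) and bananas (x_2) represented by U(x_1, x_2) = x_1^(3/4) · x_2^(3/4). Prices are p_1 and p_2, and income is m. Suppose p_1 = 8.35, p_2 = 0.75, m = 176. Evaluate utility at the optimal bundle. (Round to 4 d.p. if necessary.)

At p_1=8.35, p_2=0.75, m=176: x_1* = 0.5·176/8.35 = 10.5389, x_2* = 117.3333.
Utility at the optimum: U(10.5389, 117.3333) = 208.5274.

V = 208.5274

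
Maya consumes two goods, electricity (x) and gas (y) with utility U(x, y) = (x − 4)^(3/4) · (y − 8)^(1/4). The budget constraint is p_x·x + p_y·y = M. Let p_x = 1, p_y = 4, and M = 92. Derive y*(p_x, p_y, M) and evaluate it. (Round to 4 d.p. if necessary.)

y* = 11.5

Discretionary income = 92 − 4·1 − 8·4 = 56; y* = 8 + 0.25·56/4 = 11.5.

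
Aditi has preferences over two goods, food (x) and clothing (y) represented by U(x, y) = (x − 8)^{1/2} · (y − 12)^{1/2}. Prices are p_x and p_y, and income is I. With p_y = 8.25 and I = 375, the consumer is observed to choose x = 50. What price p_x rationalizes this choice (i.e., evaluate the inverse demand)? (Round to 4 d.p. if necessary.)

MRS = (y−12)/(x−8). Tangency with p_x/p_y gives y−12 = (p_x/p_y)·(x−8).
Substituting into the budget: x* = 8 + 0.5·(I − 8·p_x − 12·p_y)/p_x, and y* = 12 + 0.5·(…)/p_y.
Set x* = 50 in the demand function and solve for p_x: p_x = 3.

p_x = 3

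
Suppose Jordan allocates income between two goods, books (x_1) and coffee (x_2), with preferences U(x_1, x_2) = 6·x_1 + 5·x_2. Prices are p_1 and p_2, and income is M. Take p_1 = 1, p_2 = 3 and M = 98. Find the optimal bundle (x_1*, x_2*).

x_1* = 98, x_2* = 0

Perfect substitutes: compare marginal utility per dollar. 6/p_1 vs 5/p_2 → 6 vs 1.6667.
x_1 gives more utility per dollar, so spend all income on x_1: x_1* = M/p_1, x_2* = 0.
Numerically: x_1* = 98, x_2* = 0.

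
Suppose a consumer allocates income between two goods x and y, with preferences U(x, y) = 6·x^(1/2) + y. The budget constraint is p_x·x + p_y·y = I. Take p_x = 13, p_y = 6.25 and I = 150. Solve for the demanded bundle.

x* = 2.0803, y* = 19.6731

Set MRS = p_x/p_y: 3·x^(−1/2) = p_x/p_y.
Solve: √x = 3·p_y/p_x, so x*(p_x,p_y) = (3·p_y/p_x)², and y* = (I − p_x·x*)/p_y.
Plugging in: x* = (3·6.25/13)² = 2.0803, y* = 19.6731.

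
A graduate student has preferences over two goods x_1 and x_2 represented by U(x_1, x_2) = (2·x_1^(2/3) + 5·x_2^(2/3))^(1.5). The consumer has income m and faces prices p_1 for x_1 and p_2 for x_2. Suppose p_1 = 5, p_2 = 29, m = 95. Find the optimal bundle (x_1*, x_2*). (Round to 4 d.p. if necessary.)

x_1* = 12.9739, x_2* = 1.039

From the CES first-order condition, (2/5)·(x_2/x_1)^(1/3) = p_1/p_2.
Solve for the ratio: x_2/x_1 = [(5/2)·p_1/p_2]^(3).
Substitute x_2 = (x_2/x_1)·x_1 into the budget: x_1* = m/(p_1 + p_2·(x_2/x_1)).
Numerically x_2/x_1 = 0.080082, so x_1* = 95/(5 + 29·0.080082) = 12.9739 and x_2* = 0.080082·12.9739 = 1.039.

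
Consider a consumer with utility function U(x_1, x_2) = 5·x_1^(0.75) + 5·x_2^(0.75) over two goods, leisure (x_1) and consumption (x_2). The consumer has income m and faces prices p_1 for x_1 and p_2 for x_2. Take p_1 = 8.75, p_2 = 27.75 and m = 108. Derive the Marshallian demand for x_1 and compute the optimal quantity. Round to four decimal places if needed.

MU_x_1 ∝ 5·x_1^(-0.25), MU_x_2 ∝ 5·x_2^(-0.25), so MRS = (x_2/x_1)^(0.25) = p_1/p_2.
Hence x_2/x_1 = (p_1/p_2)^(1/(0.25)), i.e. raised to the 4 power.
Substitute x_2 = (x_2/x_1)·x_1 into the budget: x_1* = m/(p_1 + p_2·(x_2/x_1)).
Numerically x_2/x_1 = 0.009885, so x_1* = 108/(8.75 + 27.75·0.009885) = 11.9677.

x_1* = 11.9677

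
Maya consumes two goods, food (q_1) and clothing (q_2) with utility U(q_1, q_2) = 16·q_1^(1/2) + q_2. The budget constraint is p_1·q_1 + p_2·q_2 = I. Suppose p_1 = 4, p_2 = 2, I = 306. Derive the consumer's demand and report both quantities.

q_1* = 16, q_2* = 121

Set MRS = p_1/p_2: 8·q_1^(−1/2) = p_1/p_2.
Thus q_1* = (8·p_2/p_1)² — independent of I — with the rest of income spent on q_2.
Plugging in: q_1* = (8·2/4)² = 16, q_2* = 121.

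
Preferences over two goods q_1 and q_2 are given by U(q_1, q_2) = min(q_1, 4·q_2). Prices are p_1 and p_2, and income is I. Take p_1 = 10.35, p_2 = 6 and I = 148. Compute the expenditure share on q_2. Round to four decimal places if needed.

share on q_2 = 0.1266

Demand: q_1*(p_1,p_2,I) = 4·I/(4·p_1 + p_2), q_2* = I/(4·p_1 + p_2).
Here 4·10.35 + 6 = 47.4, giving q_1* = 12.4895 and q_2* = 3.1224.
Expenditure on q_2: 6·3.1224 = 18.7342; share = 0.1266.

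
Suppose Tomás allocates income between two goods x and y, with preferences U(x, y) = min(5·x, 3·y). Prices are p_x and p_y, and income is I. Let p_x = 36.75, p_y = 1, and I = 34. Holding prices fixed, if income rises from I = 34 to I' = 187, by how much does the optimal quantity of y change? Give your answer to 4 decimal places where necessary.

Leontief preferences: the optimum is at the kink where x/3 = y/5, i.e. y = (5/3)·x.
Budget: p_x·x + p_y·(5/3)·x = I, so (3·p_x + 5·p_y)·x = 3·I.
Demand: x*(p_x,p_y,I) = 3·I/(3·p_x + 5·p_y), y* = 5·I/(3·p_x + 5·p_y).
Here 3·36.75 + 5·1 = 115.25, giving y* = 1.4751.
At I' = 187: y* = 8.1128. Change: 8.1128 − 1.4751 = 6.6377.

Δy* = 6.6377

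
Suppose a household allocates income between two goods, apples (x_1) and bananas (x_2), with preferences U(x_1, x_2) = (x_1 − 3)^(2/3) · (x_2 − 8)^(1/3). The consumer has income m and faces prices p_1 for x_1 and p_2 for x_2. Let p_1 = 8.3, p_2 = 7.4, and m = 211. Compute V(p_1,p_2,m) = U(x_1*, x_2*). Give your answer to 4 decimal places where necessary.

V = 8.4055

MRS = 2·(x_2−8)/(x_1−3). Tangency with p_1/p_2 gives x_2−8 = (1/2)·(p_1/p_2)·(x_1−3).
After buying the subsistence bundle (3, 8), a share 2/3 of the remaining income goes to x_1: x_1* = 3 + 2/3·(m − 3p_1 − 8p_2)/p_1.
Discretionary income = 211 − 3·8.3 − 8·7.4 = 126.9; x_1* = 3 + 2/3·126.9/8.3 = 13.1928; x_2* = 8 + 1/3·126.9/7.4 = 13.7162.
Utility at the optimum: U(13.1928, 13.7162) = 8.4055.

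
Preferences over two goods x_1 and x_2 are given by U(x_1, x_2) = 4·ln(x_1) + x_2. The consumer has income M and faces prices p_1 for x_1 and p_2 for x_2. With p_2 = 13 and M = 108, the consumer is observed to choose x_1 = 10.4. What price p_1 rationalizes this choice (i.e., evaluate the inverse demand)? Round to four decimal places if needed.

p_1 = 5

Set MRS = p_1/p_2: (4/x_1)/1 = p_1/p_2.
So x_1*(p_1,p_2) = 4·p_2/p_1, independent of income; and x_2* = (M − 4·p_2)/p_2.
Set x_1* = 10.4 in the demand function and solve for p_1: p_1 = 5.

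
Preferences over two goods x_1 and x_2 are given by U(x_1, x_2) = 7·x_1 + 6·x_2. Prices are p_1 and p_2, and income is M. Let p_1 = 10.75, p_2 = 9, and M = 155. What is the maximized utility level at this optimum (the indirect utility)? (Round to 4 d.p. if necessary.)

V = 103.3333

x_2 gives more utility per dollar, so spend all income on x_2: x_2* = M/p_2, x_1* = 0.
Numerically: x_1* = 0, x_2* = 17.2222.
Utility at the optimum: U(0, 17.2222) = 103.3333.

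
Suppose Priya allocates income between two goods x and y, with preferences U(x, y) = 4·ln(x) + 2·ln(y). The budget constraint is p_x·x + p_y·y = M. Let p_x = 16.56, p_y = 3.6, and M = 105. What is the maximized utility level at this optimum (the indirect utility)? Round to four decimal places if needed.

Tangency: MRS = 2·y/x = p_x/p_y.
Rearranging, p_y·y = (1/2)·p_x·x. Substituting into the budget gives p_x·x·(1 + (1/2)) = M.
Demand: x*(p_x,p_y,M) = 2/3·M/p_x and y* = 1/3·M/p_y.
At p_x=16.56, p_y=3.6, M=105: x* = 2/3·105/16.56 = 4.2271, y* = 9.7222.
Utility at the optimum: U(4.2271, 9.7222) = 10.3148.

V = 10.3148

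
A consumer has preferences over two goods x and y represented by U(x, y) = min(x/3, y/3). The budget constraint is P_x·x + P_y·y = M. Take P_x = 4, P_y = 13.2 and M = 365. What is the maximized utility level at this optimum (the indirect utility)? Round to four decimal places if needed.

V = 7.0736

Here 3·4 + 3·13.2 = 51.6, giving x* = 21.2209 and y* = 21.2209.
Utility at the optimum: U(21.2209, 21.2209) = 7.0736.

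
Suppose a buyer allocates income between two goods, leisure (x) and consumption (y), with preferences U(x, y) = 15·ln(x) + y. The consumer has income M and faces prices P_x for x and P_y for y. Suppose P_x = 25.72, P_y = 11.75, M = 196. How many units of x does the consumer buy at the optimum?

x* = 6.8526

Set MRS = P_x/P_y: (15/x)/1 = P_x/P_y.
So x*(P_x,P_y) = 15·P_y/P_x, independent of income; and y* = (M − 15·P_y)/P_y.
At the given prices: x* = 15·11.75/25.72 = 6.8526.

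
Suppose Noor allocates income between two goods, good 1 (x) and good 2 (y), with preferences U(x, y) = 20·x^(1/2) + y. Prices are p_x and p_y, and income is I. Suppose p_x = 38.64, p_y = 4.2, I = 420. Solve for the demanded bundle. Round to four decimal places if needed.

x* = 1.1815, y* = 89.1304

Utility is quasi-linear in y; the FOC for x is 10/√x = p_x/p_y.
Solve: √x = 10·p_y/p_x, so x*(p_x,p_y) = (10·p_y/p_x)², and y* = (I − p_x·x*)/p_y.
Plugging in: x* = (10·4.2/38.64)² = 1.1815, y* = 89.1304.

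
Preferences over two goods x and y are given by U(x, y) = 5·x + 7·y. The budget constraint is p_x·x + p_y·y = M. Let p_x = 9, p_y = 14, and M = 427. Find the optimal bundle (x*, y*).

x* = 47.4444, y* = 0

Perfect substitutes: compare marginal utility per dollar. 5/p_x vs 7/p_y → 0.5556 vs 0.5.
x gives more utility per dollar, so spend all income on x: x* = M/p_x, y* = 0.
Numerically: x* = 47.4444, y* = 0.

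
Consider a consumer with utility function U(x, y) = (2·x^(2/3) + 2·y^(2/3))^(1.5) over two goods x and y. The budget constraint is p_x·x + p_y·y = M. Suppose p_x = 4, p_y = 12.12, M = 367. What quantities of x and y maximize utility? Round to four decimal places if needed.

x* = 82.738, y* = 2.9742

MU_x ∝ 2·x^(-1/3), MU_y ∝ 2·y^(-1/3), so MRS = (y/x)^(1/3) = p_x/p_y.
Hence y/x = (p_x/p_y)^(1/(1/3)), i.e. raised to the 3 power.
Substitute y = (y/x)·x into the budget: x* = M/(p_x + p_y·(y/x)).
Numerically y/x = 0.035948, so x* = 367/(4 + 12.12·0.035948) = 82.738 and y* = 0.035948·82.738 = 2.9742.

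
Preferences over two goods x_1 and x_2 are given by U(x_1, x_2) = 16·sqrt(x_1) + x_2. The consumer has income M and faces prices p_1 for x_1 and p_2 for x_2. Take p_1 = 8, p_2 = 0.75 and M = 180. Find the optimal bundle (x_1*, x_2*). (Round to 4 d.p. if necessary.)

x_1* = 0.5625, x_2* = 234

Set MRS = p_1/p_2: 8·x_1^(−1/2) = p_1/p_2.
Solve: √x_1 = 8·p_2/p_1, so x_1*(p_1,p_2) = (8·p_2/p_1)², and x_2* = (M − p_1·x_1*)/p_2.
Plugging in: x_1* = (8·0.75/8)² = 0.5625, x_2* = 234.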